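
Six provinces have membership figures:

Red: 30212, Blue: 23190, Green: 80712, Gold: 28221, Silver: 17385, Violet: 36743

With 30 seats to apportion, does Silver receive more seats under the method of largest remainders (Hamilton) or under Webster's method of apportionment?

Hamilton

Hamilton: Red 4, Blue 3, Green 11, Gold 4, Silver 3, Violet 5.
Webster: Red 4, Blue 3, Green 12, Gold 4, Silver 2, Violet 5.
Silver gets 3 under Hamilton and 2 under Webster.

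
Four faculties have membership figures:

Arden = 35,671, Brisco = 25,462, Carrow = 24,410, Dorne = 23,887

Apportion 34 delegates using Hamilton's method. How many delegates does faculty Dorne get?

7

The standard divisor is 109430/34 ≈ 3218.529.
Standard quotas: Arden 11.0830, Brisco 7.9111, Carrow 7.5842, Dorne 7.4217.
Lower quotas: Arden 11, Brisco 7, Carrow 7, Dorne 7 (sum 32, leaving 2 seats).
Remainders in descending order: Brisco 0.9111, Carrow 0.5842, Dorne 0.4217, Arden 0.0830.
Largest remainders: Brisco, Carrow receive the extra seats.
Dorne receives 7.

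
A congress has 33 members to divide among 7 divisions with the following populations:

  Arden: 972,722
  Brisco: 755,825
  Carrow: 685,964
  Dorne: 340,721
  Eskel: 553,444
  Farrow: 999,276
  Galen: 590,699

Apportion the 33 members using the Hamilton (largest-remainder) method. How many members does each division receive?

Standard divisor: 4898651 ÷ 33 ≈ 148443.97.
Standard quotas: Arden 6.5528, Brisco 5.0917, Carrow 4.6210, Dorne 2.2953, Eskel 3.7283, Farrow 6.7317, Galen 3.9793.
Lower quotas: Arden 6, Brisco 5, Carrow 4, Dorne 2, Eskel 3, Farrow 6, Galen 3 (sum 29, leaving 4 seats).
Remainders in descending order: Galen 0.9793, Farrow 0.7317, Eskel 0.7283, Carrow 0.6210, Arden 0.5528, Dorne 0.2953, Brisco 0.0917.
Largest remainders: Galen, Farrow, Eskel, Carrow receive the extra seats.

Arden 6; Brisco 5; Carrow 5; Dorne 2; Eskel 4; Farrow 7; Galen 4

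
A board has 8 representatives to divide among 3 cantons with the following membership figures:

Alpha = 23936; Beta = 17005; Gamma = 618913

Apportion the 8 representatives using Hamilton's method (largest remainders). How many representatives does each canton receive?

Total 659854; standard divisor 659854/8 ≈ 82481.75.
Standard quotas: Alpha 0.2902, Beta 0.2062, Gamma 7.5036.
Lower quotas: Alpha 0, Beta 0, Gamma 7 (sum 7, leaving 1 seat).
Remainders in descending order: Gamma 0.5036, Alpha 0.2902, Beta 0.2062.
The surplus seat goes to Gamma.

Alpha=0; Beta=0; Gamma=8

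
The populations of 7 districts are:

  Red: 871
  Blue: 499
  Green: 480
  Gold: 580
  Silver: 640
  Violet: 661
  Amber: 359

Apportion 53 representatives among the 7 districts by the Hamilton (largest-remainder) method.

Standard divisor: 4090 ÷ 53 ≈ 77.17.
Standard quotas: Red 11.287, Blue 6.466, Green 6.220, Gold 7.516, Silver 8.293, Violet 8.566, Amber 4.652.
Lower quotas: Red 11, Blue 6, Green 6, Gold 7, Silver 8, Violet 8, Amber 4 (sum 50, leaving 3 seats).
Remainders in descending order: Amber 0.652, Violet 0.566, Gold 0.516, Blue 0.466, Silver 0.293, Red 0.287, Green 0.220.
Largest remainders: Amber, Violet, Gold receive the extra seats.

Red=11, Blue=6, Green=6, Gold=8, Silver=8, Violet=9, Amber=5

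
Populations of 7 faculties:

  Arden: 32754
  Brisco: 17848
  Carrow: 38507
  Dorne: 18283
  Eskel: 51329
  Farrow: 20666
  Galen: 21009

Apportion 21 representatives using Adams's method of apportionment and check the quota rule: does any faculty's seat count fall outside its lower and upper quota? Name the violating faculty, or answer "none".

Standard quotas: Arden 3.432, Brisco 1.870, Carrow 4.035, Dorne 1.916, Eskel 5.379, Farrow 2.166, Galen 2.202.
Adams allocation: Arden 4, Brisco 2, Carrow 4, Dorne 2, Eskel 5, Farrow 2, Galen 2.
Every allocation lies between the lower and upper quota.

none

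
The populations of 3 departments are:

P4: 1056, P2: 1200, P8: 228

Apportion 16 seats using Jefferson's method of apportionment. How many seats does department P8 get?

Standard divisor 2484/16 ≈ 155.25; standard quotas: P4 6.802, P2 7.729, P8 1.469.
Rounding down gives 6, 7, 1 = 14 seats, so the divisor must be adjusted.
With modified divisor 140: modified quotas P4 7.543, P2 8.571, P8 1.629.
Rounding down: P4 7, P2 8, P8 1 (total 16).
P8 receives 1.

1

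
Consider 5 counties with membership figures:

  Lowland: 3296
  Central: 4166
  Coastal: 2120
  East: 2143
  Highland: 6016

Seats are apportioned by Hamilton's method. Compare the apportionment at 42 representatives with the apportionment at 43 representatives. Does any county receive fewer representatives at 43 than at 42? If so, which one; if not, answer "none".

none

At 42 seats: Lowland 8, Central 10, Coastal 5, East 5, Highland 14.
At 43 seats: Lowland 8, Central 10, Coastal 5, East 5, Highland 15.
No county's allocation decreased.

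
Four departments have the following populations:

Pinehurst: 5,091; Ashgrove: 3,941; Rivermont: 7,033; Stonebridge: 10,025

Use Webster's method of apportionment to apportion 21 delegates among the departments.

Standard divisor 26090/21 ≈ 1242.381; standard quotas: Pinehurst 4.098, Ashgrove 3.172, Rivermont 5.661, Stonebridge 8.069.
Rounding to the nearest integer gives Pinehurst 4, Ashgrove 3, Rivermont 6, Stonebridge 8 — total 21, matching the house size, so no adjustment is needed.

Pinehurst 4, Ashgrove 3, Rivermont 6, Stonebridge 8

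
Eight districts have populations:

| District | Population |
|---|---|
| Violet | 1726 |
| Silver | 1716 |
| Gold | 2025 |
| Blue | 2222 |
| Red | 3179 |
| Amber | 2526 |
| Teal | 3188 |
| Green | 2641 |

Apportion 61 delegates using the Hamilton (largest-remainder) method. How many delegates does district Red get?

10

Standard divisor: 19223 ÷ 61 ≈ 315.131.
Standard quotas: Violet 5.477, Silver 5.445, Gold 6.426, Blue 7.051, Red 10.088, Amber 8.016, Teal 10.116, Green 8.381.
Lower quotas: Violet 5, Silver 5, Gold 6, Blue 7, Red 10, Amber 8, Teal 10, Green 8 (sum 59, leaving 2 seats).
Remainders in descending order: Violet 0.477, Silver 0.445, Gold 0.426, Green 0.381, Teal 0.116, Red 0.088, Blue 0.051, Amber 0.016.
The surplus seats go to Violet, Silver.
Red receives 10.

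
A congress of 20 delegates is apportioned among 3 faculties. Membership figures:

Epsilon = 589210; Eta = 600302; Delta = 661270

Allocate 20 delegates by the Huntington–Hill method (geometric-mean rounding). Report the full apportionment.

Epsilon=6, Eta=7, Delta=7

With divisor 91773: modified quotas Epsilon 6.420, Eta 6.541, Delta 7.205.
Geometric-mean thresholds: Epsilon √(6·7)=6.481, Eta √(6·7)=6.481, Delta √(7·8)=7.483.
Each quota rounded against its threshold gives Epsilon 6, Eta 7, Delta 7 (total 20).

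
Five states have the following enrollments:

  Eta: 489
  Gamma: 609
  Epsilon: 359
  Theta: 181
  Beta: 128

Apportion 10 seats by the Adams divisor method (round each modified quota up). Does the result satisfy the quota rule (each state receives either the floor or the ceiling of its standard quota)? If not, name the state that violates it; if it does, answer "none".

none

Standard quotas: Eta 2.769, Gamma 3.448, Epsilon 2.033, Theta 1.025, Beta 0.725.
Adams allocation: Eta 3, Gamma 3, Epsilon 2, Theta 1, Beta 1.
Every allocation lies between the lower and upper quota.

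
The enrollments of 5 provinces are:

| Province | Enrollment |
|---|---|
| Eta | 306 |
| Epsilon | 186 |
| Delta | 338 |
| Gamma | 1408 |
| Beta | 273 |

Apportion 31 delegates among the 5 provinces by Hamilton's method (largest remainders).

Eta=4, Epsilon=2, Delta=4, Gamma=18, Beta=3

Total 2511; standard divisor 2511/31 = 81.
Standard quotas: Eta 3.778, Epsilon 2.296, Delta 4.173, Gamma 17.383, Beta 3.370.
Lower quotas: Eta 3, Epsilon 2, Delta 4, Gamma 17, Beta 3 (sum 29, leaving 2 seats).
Remainders in descending order: Eta 0.778, Gamma 0.383, Beta 0.370, Epsilon 0.296, Delta 0.173.
The surplus seats go to Eta, Gamma.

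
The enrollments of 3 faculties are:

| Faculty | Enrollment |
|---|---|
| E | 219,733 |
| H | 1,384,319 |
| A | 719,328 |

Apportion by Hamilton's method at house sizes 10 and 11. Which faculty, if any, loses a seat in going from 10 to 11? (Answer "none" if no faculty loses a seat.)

At 10 seats: E 1, H 6, A 3.
At 11 seats: E 1, H 7, A 3.
No faculty's allocation decreased.

none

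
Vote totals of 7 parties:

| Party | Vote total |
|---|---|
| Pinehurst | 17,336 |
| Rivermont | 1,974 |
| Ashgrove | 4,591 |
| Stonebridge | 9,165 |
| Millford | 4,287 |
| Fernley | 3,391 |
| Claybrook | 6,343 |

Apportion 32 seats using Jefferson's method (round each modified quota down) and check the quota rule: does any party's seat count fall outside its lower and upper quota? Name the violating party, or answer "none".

Standard quotas: Pinehurst 11.781, Rivermont 1.342, Ashgrove 3.120, Stonebridge 6.228, Millford 2.913, Fernley 2.305, Claybrook 4.311.
Jefferson allocation: Pinehurst 13, Rivermont 1, Ashgrove 3, Stonebridge 6, Millford 3, Fernley 2, Claybrook 4.
Pinehurst has quota 11.781 (lower 11, upper 12) but receives 13 — outside the quota interval.

Pinehurst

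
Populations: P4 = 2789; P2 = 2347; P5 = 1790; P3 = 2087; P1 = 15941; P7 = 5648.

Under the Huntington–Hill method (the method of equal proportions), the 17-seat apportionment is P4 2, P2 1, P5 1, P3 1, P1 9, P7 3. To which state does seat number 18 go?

Priority for the next seat is population ÷ (√(s·(s+1))).
Priorities: P4 1138.604, P2 1659.580, P5 1265.721, P3 1475.732, P1 1680.329, P7 1630.437.
Highest priority: P1.

P1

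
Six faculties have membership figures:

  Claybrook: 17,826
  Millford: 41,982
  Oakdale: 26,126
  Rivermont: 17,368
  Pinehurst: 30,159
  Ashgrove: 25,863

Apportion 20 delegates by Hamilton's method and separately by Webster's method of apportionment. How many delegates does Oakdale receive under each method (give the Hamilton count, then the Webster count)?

Hamilton: Claybrook 2, Millford 5, Oakdale 4, Rivermont 2, Pinehurst 4, Ashgrove 3.
Webster: Claybrook 2, Millford 6, Oakdale 3, Rivermont 2, Pinehurst 4, Ashgrove 3.
Oakdale gets 4 under Hamilton and 3 under Webster.

4 and 3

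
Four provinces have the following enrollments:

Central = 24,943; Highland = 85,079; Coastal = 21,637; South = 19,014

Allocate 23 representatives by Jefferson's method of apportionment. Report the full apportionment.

Central 4, Highland 13, Coastal 3, South 3

Standard divisor 150673/23 ≈ 6551; standard quotas: Central 3.808, Highland 12.987, Coastal 3.303, South 2.902.
Rounding down gives 3, 12, 3, 2 = 20 seats, so the divisor must be adjusted.
With modified divisor 6200: modified quotas Central 4.023, Highland 13.722, Coastal 3.490, South 3.067.
Rounding down: Central 4, Highland 13, Coastal 3, South 3 (total 23).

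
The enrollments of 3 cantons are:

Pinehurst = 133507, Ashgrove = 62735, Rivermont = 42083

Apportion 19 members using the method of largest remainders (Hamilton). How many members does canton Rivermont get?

3

The standard divisor is 238325/19 ≈ 12543.421.
Standard quotas: Pinehurst 10.6436, Ashgrove 5.0014, Rivermont 3.3550.
Lower quotas: Pinehurst 10, Ashgrove 5, Rivermont 3 (sum 18, leaving 1 seat).
Remainders in descending order: Pinehurst 0.6436, Rivermont 0.3550, Ashgrove 0.0014.
The surplus seat goes to Pinehurst.
Rivermont receives 3.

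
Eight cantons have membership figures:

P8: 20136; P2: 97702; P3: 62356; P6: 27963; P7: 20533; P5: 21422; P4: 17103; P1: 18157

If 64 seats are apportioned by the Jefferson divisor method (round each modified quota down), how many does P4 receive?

Standard divisor 285372/64 ≈ 4458.938; standard quotas: P8 4.516, P2 21.911, P3 13.984, P6 6.271, P7 4.605, P5 4.804, P4 3.836, P1 4.072.
Rounding down gives 4, 21, 13, 6, 4, 4, 3, 4 = 59 seats, so the divisor must be adjusted.
With modified divisor 4200: modified quotas P8 4.794, P2 23.262, P3 14.847, P6 6.658, P7 4.889, P5 5.100, P4 4.072, P1 4.323.
Rounding down: P8 4, P2 23, P3 14, P6 6, P7 4, P5 5, P4 4, P1 4 (total 64).
P4 receives 4.

4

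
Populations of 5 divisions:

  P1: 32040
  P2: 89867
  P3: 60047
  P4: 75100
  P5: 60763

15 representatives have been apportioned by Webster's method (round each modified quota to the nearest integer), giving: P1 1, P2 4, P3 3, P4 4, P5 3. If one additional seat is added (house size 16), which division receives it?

Priority for the next seat is population ÷ (current seats + 0.5).
Priorities: P1 21360.000, P2 19970.444, P3 17156.286, P4 16688.889, P5 17360.857.
Highest priority: P1.

P1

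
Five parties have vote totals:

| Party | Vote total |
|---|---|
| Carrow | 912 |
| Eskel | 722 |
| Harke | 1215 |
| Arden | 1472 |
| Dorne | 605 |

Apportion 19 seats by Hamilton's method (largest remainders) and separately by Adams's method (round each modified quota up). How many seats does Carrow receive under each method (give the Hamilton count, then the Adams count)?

Hamilton: Carrow 3, Eskel 3, Harke 5, Arden 6, Dorne 2.
Adams: Carrow 4, Eskel 3, Harke 5, Arden 5, Dorne 2.
Carrow gets 3 under Hamilton and 4 under Adams.

3 and 4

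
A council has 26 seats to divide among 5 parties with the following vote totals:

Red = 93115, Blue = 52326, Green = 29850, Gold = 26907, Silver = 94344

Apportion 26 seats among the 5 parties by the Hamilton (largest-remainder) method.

Red=8, Blue=5, Green=3, Gold=2, Silver=8

The standard divisor is 296542/26 ≈ 11405.462.
Standard quotas: Red 8.1641, Blue 4.5878, Green 2.6172, Gold 2.3591, Silver 8.2718.
Lower quotas: Red 8, Blue 4, Green 2, Gold 2, Silver 8 (sum 24, leaving 2 seats).
Remainders in descending order: Green 0.6172, Blue 0.5878, Gold 0.3591, Silver 0.2718, Red 0.1641.
The surplus seats go to Green, Blue.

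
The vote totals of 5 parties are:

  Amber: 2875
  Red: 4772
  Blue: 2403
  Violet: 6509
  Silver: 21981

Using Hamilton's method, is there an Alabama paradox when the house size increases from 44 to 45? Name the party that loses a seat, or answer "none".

Red

At 44 seats: Amber 3, Red 6, Blue 3, Violet 7, Silver 25.
At 45 seats: Amber 3, Red 5, Blue 3, Violet 8, Silver 26.
Red drops from 6 to 5.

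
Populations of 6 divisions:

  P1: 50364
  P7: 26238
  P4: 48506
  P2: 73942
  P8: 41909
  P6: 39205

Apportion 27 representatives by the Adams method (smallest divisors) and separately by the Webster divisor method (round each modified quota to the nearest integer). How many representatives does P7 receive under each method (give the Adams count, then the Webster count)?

Adams: P1 5, P7 3, P4 4, P2 7, P8 4, P6 4.
Webster: P1 5, P7 2, P4 5, P2 7, P8 4, P6 4.
P7 gets 3 under Adams and 2 under Webster.

3 and 2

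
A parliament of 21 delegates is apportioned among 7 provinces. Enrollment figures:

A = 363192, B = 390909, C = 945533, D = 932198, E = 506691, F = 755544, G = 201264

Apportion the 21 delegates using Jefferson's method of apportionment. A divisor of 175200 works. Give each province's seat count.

A 2; B 2; C 5; D 5; E 2; F 4; G 1

With modified divisor 175200: modified quotas A 2.073, B 2.231, C 5.397, D 5.321, E 2.892, F 4.312, G 1.149.
Rounding down: A 2, B 2, C 5, D 5, E 2, F 4, G 1 (total 21).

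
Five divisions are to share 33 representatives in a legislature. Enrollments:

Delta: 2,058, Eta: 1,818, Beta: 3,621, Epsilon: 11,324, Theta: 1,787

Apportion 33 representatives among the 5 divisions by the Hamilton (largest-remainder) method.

Standard divisor: 20608 ÷ 33 ≈ 624.485.
Standard quotas: Delta 3.2955, Eta 2.9112, Beta 5.7984, Epsilon 18.1333, Theta 2.8616.
Lower quotas: Delta 3, Eta 2, Beta 5, Epsilon 18, Theta 2 (sum 30, leaving 3 seats).
Remainders in descending order: Eta 0.9112, Theta 0.8616, Beta 0.7984, Delta 0.2955, Epsilon 0.1333.
Largest remainders: Eta, Theta, Beta receive the extra seats.

Delta: 3, Eta: 3, Beta: 6, Epsilon: 18, Theta: 3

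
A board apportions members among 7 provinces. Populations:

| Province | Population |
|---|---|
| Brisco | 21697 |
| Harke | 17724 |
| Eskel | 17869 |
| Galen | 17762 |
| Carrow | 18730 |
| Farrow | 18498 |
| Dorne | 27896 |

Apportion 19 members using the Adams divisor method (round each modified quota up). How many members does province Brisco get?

Standard divisor 140176/19 ≈ 7377.684; standard quotas: Brisco 2.941, Harke 2.402, Eskel 2.422, Galen 2.408, Carrow 2.539, Farrow 2.507, Dorne 3.781.
Rounding up gives 3, 3, 3, 3, 3, 3, 4 = 22 seats, so the divisor must be adjusted.
With modified divisor 9100: modified quotas Brisco 2.384, Harke 1.948, Eskel 1.964, Galen 1.952, Carrow 2.058, Farrow 2.033, Dorne 3.065.
Rounding up: Brisco 3, Harke 2, Eskel 2, Galen 2, Carrow 3, Farrow 3, Dorne 4 (total 19).
Brisco receives 3.

3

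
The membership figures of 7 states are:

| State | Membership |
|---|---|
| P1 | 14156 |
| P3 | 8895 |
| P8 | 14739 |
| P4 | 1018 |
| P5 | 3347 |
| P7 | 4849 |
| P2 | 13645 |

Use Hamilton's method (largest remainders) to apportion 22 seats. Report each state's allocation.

P1 5, P3 3, P8 5, P4 1, P5 1, P7 2, P2 5

The standard divisor is 60649/22 ≈ 2756.773.
Standard quotas: P1 5.1350, P3 3.2266, P8 5.3465, P4 0.3693, P5 1.2141, P7 1.7589, P2 4.9496.
Lower quotas: P1 5, P3 3, P8 5, P4 0, P5 1, P7 1, P2 4 (sum 19, leaving 3 seats).
Remainders in descending order: P2 0.9496, P7 0.7589, P4 0.3693, P8 0.3465, P3 0.2266, P5 0.2141, P1 0.1350.
Largest remainders: P2, P7, P4 receive the extra seats.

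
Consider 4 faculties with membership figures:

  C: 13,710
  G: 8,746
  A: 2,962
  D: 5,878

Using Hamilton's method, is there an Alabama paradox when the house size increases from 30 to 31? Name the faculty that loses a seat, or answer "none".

At 30 seats: C 13, G 8, A 3, D 6.
At 31 seats: C 13, G 9, A 3, D 6.
No faculty's allocation decreased.

none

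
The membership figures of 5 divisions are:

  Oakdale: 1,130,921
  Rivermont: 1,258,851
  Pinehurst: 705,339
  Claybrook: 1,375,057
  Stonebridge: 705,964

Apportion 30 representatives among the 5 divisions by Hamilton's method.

Oakdale 7, Rivermont 7, Pinehurst 4, Claybrook 8, Stonebridge 4

Standard divisor: 5176132 ÷ 30 ≈ 172537.733.
Standard quotas: Oakdale 6.5546, Rivermont 7.2961, Pinehurst 4.0880, Claybrook 7.9696, Stonebridge 4.0916.
Lower quotas: Oakdale 6, Rivermont 7, Pinehurst 4, Claybrook 7, Stonebridge 4 (sum 28, leaving 2 seats).
Remainders in descending order: Claybrook 0.9696, Oakdale 0.5546, Rivermont 0.2961, Stonebridge 0.0916, Pinehurst 0.0880.
Largest remainders: Claybrook, Oakdale receive the extra seats.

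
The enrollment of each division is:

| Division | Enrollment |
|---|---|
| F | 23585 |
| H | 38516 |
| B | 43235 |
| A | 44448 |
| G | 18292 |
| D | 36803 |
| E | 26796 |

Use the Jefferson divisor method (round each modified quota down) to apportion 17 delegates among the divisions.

Standard divisor 231675/17 ≈ 13627.941; standard quotas: F 1.731, H 2.826, B 3.173, A 3.262, G 1.342, D 2.701, E 1.966.
Rounding down gives 1, 2, 3, 3, 1, 2, 1 = 13 seats, so the divisor must be adjusted.
With modified divisor 11500: modified quotas F 2.051, H 3.349, B 3.760, A 3.865, G 1.591, D 3.200, E 2.330.
Rounding down: F 2, H 3, B 3, A 3, G 1, D 3, E 2 (total 17).

F 2; H 3; B 3; A 3; G 1; D 3; E 2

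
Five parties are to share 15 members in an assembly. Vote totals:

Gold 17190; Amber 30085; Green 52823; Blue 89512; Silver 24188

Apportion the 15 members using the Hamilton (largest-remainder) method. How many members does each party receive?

The standard divisor is 213798/15 ≈ 14253.2.
Standard quotas: Gold 1.2060, Amber 2.1108, Green 3.7060, Blue 6.2801, Silver 1.6970.
Lower quotas: Gold 1, Amber 2, Green 3, Blue 6, Silver 1 (sum 13, leaving 2 seats).
Remainders in descending order: Green 0.7060, Silver 0.6970, Blue 0.2801, Gold 0.2060, Amber 0.1108.
Largest remainders: Green, Silver receive the extra seats.

Gold 1; Amber 2; Green 4; Blue 6; Silver 2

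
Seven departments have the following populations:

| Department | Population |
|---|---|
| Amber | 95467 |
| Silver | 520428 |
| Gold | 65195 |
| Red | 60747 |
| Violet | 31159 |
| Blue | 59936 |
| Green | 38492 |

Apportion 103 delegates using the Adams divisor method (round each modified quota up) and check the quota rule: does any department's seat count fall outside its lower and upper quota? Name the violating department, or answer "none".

Standard quotas: Amber 11.284, Silver 61.513, Gold 7.706, Red 7.180, Violet 3.683, Blue 7.084, Green 4.550.
Adams allocation: Amber 12, Silver 60, Gold 8, Red 7, Violet 4, Blue 7, Green 5.
Silver has quota 61.513 (lower 61, upper 62) but receives 60 — outside the quota interval.

Silver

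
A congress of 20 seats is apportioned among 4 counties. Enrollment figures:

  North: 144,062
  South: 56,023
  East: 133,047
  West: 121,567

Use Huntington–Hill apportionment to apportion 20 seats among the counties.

With divisor 22550: modified quotas North 6.389, South 2.484, East 5.900, West 5.391.
Geometric-mean thresholds: North √(6·7)=6.481, South √(2·3)=2.449, East √(5·6)=5.477, West √(5·6)=5.477.
Each quota rounded against its threshold gives North 6, South 3, East 6, West 5 (total 20).

North 6, South 3, East 6, West 5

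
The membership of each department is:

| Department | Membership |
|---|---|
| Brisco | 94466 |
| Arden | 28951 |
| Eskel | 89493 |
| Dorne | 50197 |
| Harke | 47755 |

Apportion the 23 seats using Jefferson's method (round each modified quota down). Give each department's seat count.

Standard divisor 310862/23 ≈ 13515.739; standard quotas: Brisco 6.989, Arden 2.142, Eskel 6.621, Dorne 3.714, Harke 3.533.
Rounding down gives 6, 2, 6, 3, 3 = 20 seats, so the divisor must be adjusted.
With modified divisor 12200: modified quotas Brisco 7.743, Arden 2.373, Eskel 7.335, Dorne 4.115, Harke 3.914.
Rounding down: Brisco 7, Arden 2, Eskel 7, Dorne 4, Harke 3 (total 23).

Brisco=7, Arden=2, Eskel=7, Dorne=4, Harke=3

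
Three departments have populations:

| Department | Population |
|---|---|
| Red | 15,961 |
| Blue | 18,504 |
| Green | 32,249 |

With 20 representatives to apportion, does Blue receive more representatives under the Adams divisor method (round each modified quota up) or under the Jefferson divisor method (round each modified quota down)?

Adams

Adams: Red 5, Blue 6, Green 9.
Jefferson: Red 5, Blue 5, Green 10.
Blue gets 6 under Adams and 5 under Jefferson.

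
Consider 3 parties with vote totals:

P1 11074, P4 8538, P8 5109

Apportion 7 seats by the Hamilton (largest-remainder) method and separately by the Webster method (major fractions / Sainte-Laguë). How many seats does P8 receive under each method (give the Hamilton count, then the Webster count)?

Hamilton: P1 3, P4 2, P8 2.
Webster: P1 3, P4 3, P8 1.
P8 gets 2 under Hamilton and 1 under Webster.

2 and 1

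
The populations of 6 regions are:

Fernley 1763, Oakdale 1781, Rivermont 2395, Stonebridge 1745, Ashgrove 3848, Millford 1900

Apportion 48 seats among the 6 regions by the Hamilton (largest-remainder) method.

Standard divisor: 13432 ÷ 48 ≈ 279.833.
Standard quotas: Fernley 6.300, Oakdale 6.365, Rivermont 8.559, Stonebridge 6.236, Ashgrove 13.751, Millford 6.790.
Lower quotas: Fernley 6, Oakdale 6, Rivermont 8, Stonebridge 6, Ashgrove 13, Millford 6 (sum 45, leaving 3 seats).
Remainders in descending order: Millford 0.790, Ashgrove 0.751, Rivermont 0.559, Oakdale 0.365, Fernley 0.300, Stonebridge 0.236.
Largest remainders: Millford, Ashgrove, Rivermont receive the extra seats.

Fernley=6, Oakdale=6, Rivermont=9, Stonebridge=6, Ashgrove=14, Millford=7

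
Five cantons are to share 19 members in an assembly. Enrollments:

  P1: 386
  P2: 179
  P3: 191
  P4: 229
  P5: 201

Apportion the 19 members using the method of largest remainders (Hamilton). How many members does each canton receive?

Total 1186; standard divisor 1186/19 ≈ 62.421.
Standard quotas: P1 6.184, P2 2.868, P3 3.060, P4 3.669, P5 3.220.
Lower quotas: P1 6, P2 2, P3 3, P4 3, P5 3 (sum 17, leaving 2 seats).
Remainders in descending order: P2 0.868, P4 0.669, P5 0.220, P1 0.184, P3 0.060.
The surplus seats go to P2, P4.

P1=6, P2=3, P3=3, P4=4, P5=3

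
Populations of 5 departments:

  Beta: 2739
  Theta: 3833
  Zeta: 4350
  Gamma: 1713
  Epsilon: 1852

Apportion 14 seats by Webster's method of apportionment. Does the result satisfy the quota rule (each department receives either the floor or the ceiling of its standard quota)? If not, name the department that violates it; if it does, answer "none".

none

Standard quotas: Beta 2.647, Theta 3.704, Zeta 4.204, Gamma 1.655, Epsilon 1.790.
Webster allocation: Beta 3, Theta 3, Zeta 4, Gamma 2, Epsilon 2.
Every allocation lies between the lower and upper quota.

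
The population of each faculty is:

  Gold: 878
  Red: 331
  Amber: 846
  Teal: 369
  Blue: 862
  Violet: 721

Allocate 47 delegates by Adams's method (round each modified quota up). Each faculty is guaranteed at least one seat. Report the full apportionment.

Gold: 10, Red: 4, Amber: 10, Teal: 5, Blue: 10, Violet: 8

Standard divisor 4007/47 ≈ 85.255; standard quotas: Gold 10.298, Red 3.882, Amber 9.923, Teal 4.328, Blue 10.111, Violet 8.457.
Rounding up gives 11, 4, 10, 5, 11, 9 = 50 seats, so the divisor must be adjusted.
With modified divisor 91: modified quotas Gold 9.648, Red 3.637, Amber 9.297, Teal 4.055, Blue 9.473, Violet 7.923.
Rounding up: Gold 10, Red 4, Amber 10, Teal 5, Blue 10, Violet 8 (total 47).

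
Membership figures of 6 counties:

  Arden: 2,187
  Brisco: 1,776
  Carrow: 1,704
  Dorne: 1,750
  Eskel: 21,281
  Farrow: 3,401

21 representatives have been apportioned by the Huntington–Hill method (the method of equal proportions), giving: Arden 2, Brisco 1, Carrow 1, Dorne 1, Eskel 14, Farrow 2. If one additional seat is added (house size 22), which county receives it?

Priority for the next seat is population ÷ (√(s·(s+1))).
Priorities: Arden 892.839, Brisco 1255.822, Carrow 1204.910, Dorne 1237.437, Eskel 1468.529, Farrow 1388.452.
Highest priority: Eskel.

Eskel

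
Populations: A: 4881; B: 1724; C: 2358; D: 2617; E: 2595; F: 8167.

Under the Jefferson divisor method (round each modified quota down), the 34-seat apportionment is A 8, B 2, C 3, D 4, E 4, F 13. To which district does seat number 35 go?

C

Priority for the next seat is population ÷ (current seats + 1).
Priorities: A 542.333, B 574.667, C 589.500, D 523.400, E 519.000, F 583.357.
Highest priority: C.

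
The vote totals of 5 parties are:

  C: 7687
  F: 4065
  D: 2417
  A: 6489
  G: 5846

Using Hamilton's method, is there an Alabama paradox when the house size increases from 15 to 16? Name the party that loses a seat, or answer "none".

D

At 15 seats: C 4, F 2, D 2, A 4, G 3.
At 16 seats: C 5, F 2, D 1, A 4, G 4.
D drops from 2 to 1.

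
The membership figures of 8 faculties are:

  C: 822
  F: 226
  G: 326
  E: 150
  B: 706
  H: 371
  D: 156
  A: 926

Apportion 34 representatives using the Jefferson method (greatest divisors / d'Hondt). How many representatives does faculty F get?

Standard divisor 3683/34 ≈ 108.324; standard quotas: C 7.588, F 2.086, G 3.010, E 1.385, B 6.518, H 3.425, D 1.440, A 8.548.
Rounding down gives 7, 2, 3, 1, 6, 3, 1, 8 = 31 seats, so the divisor must be adjusted.
With modified divisor 100: modified quotas C 8.220, F 2.260, G 3.260, E 1.500, B 7.060, H 3.710, D 1.560, A 9.260.
Rounding down: C 8, F 2, G 3, E 1, B 7, H 3, D 1, A 9 (total 34).
F receives 2.

2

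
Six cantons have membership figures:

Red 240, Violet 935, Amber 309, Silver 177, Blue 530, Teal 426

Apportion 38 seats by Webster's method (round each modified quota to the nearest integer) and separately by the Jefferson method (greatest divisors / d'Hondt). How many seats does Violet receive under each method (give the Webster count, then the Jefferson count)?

14 and 15

Webster: Red 3, Violet 14, Amber 4, Silver 3, Blue 8, Teal 6.
Jefferson: Red 3, Violet 15, Amber 4, Silver 2, Blue 8, Teal 6.
Violet gets 14 under Webster and 15 under Jefferson.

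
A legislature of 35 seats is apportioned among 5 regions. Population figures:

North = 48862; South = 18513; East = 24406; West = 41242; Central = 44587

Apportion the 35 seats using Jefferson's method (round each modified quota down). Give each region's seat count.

Standard divisor 177610/35 ≈ 5074.571; standard quotas: North 9.629, South 3.648, East 4.809, West 8.127, Central 8.786.
Rounding down gives 9, 3, 4, 8, 8 = 32 seats, so the divisor must be adjusted.
With modified divisor 4800: modified quotas North 10.180, South 3.857, East 5.085, West 8.592, Central 9.289.
Rounding down: North 10, South 3, East 5, West 8, Central 9 (total 35).

North: 10; South: 3; East: 5; West: 8; Central: 9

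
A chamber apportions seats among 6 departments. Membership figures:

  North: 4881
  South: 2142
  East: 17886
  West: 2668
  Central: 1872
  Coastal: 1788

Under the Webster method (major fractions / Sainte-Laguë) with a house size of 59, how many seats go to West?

Standard divisor 31237/59 ≈ 529.441; standard quotas: North 9.219, South 4.046, East 33.783, West 5.039, Central 3.536, Coastal 3.377.
Rounding to the nearest integer gives North 9, South 4, East 34, West 5, Central 4, Coastal 3 — total 59, matching the house size, so no adjustment is needed.
West receives 5.

5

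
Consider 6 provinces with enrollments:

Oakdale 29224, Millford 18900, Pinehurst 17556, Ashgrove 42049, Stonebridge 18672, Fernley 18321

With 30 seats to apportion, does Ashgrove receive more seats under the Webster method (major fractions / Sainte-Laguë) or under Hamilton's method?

Webster: Oakdale 6, Millford 4, Pinehurst 4, Ashgrove 8, Stonebridge 4, Fernley 4.
Hamilton: Oakdale 6, Millford 4, Pinehurst 3, Ashgrove 9, Stonebridge 4, Fernley 4.
Ashgrove gets 8 under Webster and 9 under Hamilton.

Hamilton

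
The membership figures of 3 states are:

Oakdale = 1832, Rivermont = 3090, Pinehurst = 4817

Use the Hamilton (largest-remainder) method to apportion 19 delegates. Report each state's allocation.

Total 9739; standard divisor 9739/19 ≈ 512.579.
Standard quotas: Oakdale 3.574, Rivermont 6.028, Pinehurst 9.398.
Lower quotas: Oakdale 3, Rivermont 6, Pinehurst 9 (sum 18, leaving 1 seat).
Remainders in descending order: Oakdale 0.574, Pinehurst 0.398, Rivermont 0.028.
The surplus seat goes to Oakdale.

Oakdale 4; Rivermont 6; Pinehurst 9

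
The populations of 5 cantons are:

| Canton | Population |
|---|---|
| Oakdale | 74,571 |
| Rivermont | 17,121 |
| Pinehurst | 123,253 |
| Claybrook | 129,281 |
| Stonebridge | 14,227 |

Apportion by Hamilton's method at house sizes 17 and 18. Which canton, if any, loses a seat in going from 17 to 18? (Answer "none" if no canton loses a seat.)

none

At 17 seats: Oakdale 3, Rivermont 1, Pinehurst 6, Claybrook 6, Stonebridge 1.
At 18 seats: Oakdale 4, Rivermont 1, Pinehurst 6, Claybrook 6, Stonebridge 1.
No canton's allocation decreased.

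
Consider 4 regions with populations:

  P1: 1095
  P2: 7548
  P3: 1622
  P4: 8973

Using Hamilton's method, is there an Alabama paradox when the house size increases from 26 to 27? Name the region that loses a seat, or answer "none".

P1

At 26 seats: P1 2, P2 10, P3 2, P4 12.
At 27 seats: P1 1, P2 11, P3 2, P4 13.
P1 drops from 2 to 1.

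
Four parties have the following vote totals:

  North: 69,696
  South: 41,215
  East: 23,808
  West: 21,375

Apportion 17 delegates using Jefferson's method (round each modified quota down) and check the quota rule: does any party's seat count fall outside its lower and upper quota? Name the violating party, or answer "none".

Standard quotas: North 7.591, South 4.489, East 2.593, West 2.328.
Jefferson allocation: North 8, South 5, East 2, West 2.
Every allocation lies between the lower and upper quota.

none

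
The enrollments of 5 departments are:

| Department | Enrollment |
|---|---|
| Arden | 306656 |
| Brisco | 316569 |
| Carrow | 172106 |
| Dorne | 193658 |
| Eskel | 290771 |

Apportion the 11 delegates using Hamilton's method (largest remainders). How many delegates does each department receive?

Arden=3; Brisco=3; Carrow=1; Dorne=2; Eskel=2

Standard divisor: 1279760 ÷ 11 ≈ 116341.818.
Standard quotas: Arden 2.6358, Brisco 2.7210, Carrow 1.4793, Dorne 1.6646, Eskel 2.4993.
Lower quotas: Arden 2, Brisco 2, Carrow 1, Dorne 1, Eskel 2 (sum 8, leaving 3 seats).
Remainders in descending order: Brisco 0.7210, Dorne 0.6646, Arden 0.6358, Eskel 0.4993, Carrow 0.4793.
Largest remainders: Brisco, Dorne, Arden receive the extra seats.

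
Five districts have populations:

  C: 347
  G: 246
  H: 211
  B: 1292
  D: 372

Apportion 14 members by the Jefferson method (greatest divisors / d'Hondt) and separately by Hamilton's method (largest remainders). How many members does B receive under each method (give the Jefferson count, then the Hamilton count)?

Jefferson: C 2, G 1, H 1, B 8, D 2.
Hamilton: C 2, G 2, H 1, B 7, D 2.
B gets 8 under Jefferson and 7 under Hamilton.

8 and 7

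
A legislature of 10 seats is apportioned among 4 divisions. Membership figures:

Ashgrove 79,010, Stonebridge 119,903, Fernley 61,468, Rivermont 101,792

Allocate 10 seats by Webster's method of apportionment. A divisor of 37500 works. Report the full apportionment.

With modified divisor 37500: modified quotas Ashgrove 2.107, Stonebridge 3.197, Fernley 1.639, Rivermont 2.714.
Rounding to the nearest integer: Ashgrove 2, Stonebridge 3, Fernley 2, Rivermont 3 (total 10).

Ashgrove=2, Stonebridge=3, Fernley=2, Rivermont=3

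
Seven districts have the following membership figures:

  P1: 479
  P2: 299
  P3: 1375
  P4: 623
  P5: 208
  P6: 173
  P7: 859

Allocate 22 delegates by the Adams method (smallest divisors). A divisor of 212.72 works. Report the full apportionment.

P1: 3; P2: 2; P3: 7; P4: 3; P5: 1; P6: 1; P7: 5

With modified divisor 212.72: modified quotas P1 2.252, P2 1.406, P3 6.464, P4 2.929, P5 0.978, P6 0.813, P7 4.038.
Rounding up: P1 3, P2 2, P3 7, P4 3, P5 1, P6 1, P7 5 (total 22).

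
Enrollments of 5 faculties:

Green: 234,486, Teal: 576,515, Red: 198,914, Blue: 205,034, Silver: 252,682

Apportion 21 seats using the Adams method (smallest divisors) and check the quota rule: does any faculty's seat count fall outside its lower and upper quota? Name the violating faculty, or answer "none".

Standard quotas: Green 3.355, Teal 8.249, Red 2.846, Blue 2.934, Silver 3.616.
Adams allocation: Green 3, Teal 8, Red 3, Blue 3, Silver 4.
Every allocation lies between the lower and upper quota.

none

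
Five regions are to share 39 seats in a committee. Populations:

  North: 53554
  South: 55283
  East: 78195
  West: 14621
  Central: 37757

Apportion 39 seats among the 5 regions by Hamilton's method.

North 9; South 9; East 13; West 2; Central 6

Total 239410; standard divisor 239410/39 ≈ 6138.718.
Standard quotas: North 8.7240, South 9.0056, East 12.7380, West 2.3818, Central 6.1506.
Lower quotas: North 8, South 9, East 12, West 2, Central 6 (sum 37, leaving 2 seats).
Remainders in descending order: East 0.7380, North 0.7240, West 0.3818, Central 0.1506, South 0.0056.
The surplus seats go to East, North.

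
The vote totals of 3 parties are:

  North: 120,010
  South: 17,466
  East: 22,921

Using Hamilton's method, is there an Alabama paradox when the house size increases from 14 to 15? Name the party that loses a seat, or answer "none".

none

At 14 seats: North 10, South 2, East 2.
At 15 seats: North 11, South 2, East 2.
No party's allocation decreased.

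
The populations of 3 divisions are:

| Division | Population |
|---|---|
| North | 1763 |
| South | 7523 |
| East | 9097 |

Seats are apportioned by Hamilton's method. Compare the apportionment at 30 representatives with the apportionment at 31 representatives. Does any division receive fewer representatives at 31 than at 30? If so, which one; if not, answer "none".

At 30 seats: North 3, South 12, East 15.
At 31 seats: North 3, South 13, East 15.
No division's allocation decreased.

none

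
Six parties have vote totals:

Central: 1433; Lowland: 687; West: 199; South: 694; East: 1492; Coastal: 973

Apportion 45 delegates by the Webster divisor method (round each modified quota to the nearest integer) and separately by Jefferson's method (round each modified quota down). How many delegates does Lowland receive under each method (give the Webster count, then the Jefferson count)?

Webster: Central 11, Lowland 6, West 2, South 6, East 12, Coastal 8.
Jefferson: Central 12, Lowland 5, West 1, South 6, East 13, Coastal 8.
Lowland gets 6 under Webster and 5 under Jefferson.

6 and 5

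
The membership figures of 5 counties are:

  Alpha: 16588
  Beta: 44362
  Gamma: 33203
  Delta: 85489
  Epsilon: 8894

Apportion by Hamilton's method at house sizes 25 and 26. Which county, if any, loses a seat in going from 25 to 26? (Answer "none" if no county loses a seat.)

none

At 25 seats: Alpha 2, Beta 6, Gamma 5, Delta 11, Epsilon 1.
At 26 seats: Alpha 2, Beta 6, Gamma 5, Delta 12, Epsilon 1.
No county's allocation decreased.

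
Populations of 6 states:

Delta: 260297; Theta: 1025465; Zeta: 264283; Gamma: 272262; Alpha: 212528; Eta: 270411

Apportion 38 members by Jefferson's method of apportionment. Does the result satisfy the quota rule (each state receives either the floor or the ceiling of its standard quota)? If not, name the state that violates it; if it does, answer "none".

Theta

Standard quotas: Delta 4.291, Theta 16.904, Zeta 4.356, Gamma 4.488, Alpha 3.503, Eta 4.457.
Jefferson allocation: Delta 4, Theta 18, Zeta 4, Gamma 5, Alpha 3, Eta 4.
Theta has quota 16.904 (lower 16, upper 17) but receives 18 — outside the quota interval.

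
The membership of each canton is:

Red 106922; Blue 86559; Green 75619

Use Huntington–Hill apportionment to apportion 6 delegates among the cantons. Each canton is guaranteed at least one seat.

With divisor 48561: modified quotas Red 2.202, Blue 1.782, Green 1.557.
Geometric-mean thresholds: Red √(2·3)=2.449, Blue √(1·2)=1.414, Green √(1·2)=1.414.
Each quota rounded against its threshold gives Red 2, Blue 2, Green 2 (total 6).

Red 2, Blue 2, Green 2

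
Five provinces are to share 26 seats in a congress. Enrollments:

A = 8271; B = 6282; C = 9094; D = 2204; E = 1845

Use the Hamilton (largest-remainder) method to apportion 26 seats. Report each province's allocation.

Standard divisor: 27696 ÷ 26 ≈ 1065.231.
Standard quotas: A 7.7645, B 5.8973, C 8.5371, D 2.0690, E 1.7320.
Lower quotas: A 7, B 5, C 8, D 2, E 1 (sum 23, leaving 3 seats).
Remainders in descending order: B 0.8973, A 0.7645, E 0.7320, C 0.5371, D 0.0690.
The surplus seats go to B, A, E.

A 8; B 6; C 8; D 2; E 2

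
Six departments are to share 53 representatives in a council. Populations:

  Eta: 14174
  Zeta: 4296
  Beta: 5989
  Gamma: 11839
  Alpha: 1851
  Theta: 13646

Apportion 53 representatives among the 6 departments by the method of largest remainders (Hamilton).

Eta: 15; Zeta: 4; Beta: 6; Gamma: 12; Alpha: 2; Theta: 14

The standard divisor is 51795/53 ≈ 977.264.
Standard quotas: Eta 14.5038, Zeta 4.3959, Beta 6.1283, Gamma 12.1144, Alpha 1.8941, Theta 13.9635.
Lower quotas: Eta 14, Zeta 4, Beta 6, Gamma 12, Alpha 1, Theta 13 (sum 50, leaving 3 seats).
Remainders in descending order: Theta 0.9635, Alpha 0.8941, Eta 0.5038, Zeta 0.3959, Beta 0.1283, Gamma 0.1144.
The surplus seats go to Theta, Alpha, Eta.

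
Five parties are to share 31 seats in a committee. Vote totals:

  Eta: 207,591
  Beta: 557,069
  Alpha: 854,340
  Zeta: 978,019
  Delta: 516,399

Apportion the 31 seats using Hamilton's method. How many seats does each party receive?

Eta: 2, Beta: 6, Alpha: 8, Zeta: 10, Delta: 5

Total 3113418; standard divisor 3113418/31 ≈ 100432.839.
Standard quotas: Eta 2.0670, Beta 5.5467, Alpha 8.5066, Zeta 9.7380, Delta 5.1417.
Lower quotas: Eta 2, Beta 5, Alpha 8, Zeta 9, Delta 5 (sum 29, leaving 2 seats).
Remainders in descending order: Zeta 0.7380, Beta 0.5467, Alpha 0.5066, Delta 0.1417, Eta 0.0670.
The surplus seats go to Zeta, Beta.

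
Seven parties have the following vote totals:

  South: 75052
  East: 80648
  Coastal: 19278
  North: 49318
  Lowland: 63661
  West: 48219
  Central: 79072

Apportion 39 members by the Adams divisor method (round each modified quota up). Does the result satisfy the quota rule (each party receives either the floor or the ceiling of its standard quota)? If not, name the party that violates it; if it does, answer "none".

none

Standard quotas: South 7.049, East 7.574, Coastal 1.811, North 4.632, Lowland 5.979, West 4.529, Central 7.426.
Adams allocation: South 7, East 7, Coastal 2, North 5, Lowland 6, West 5, Central 7.
Every allocation lies between the lower and upper quota.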